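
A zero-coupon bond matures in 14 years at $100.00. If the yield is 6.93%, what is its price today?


Formula: Price = FV / (1 + r)^n
Substituting: Price = $100.00 / (1 + 0.0693)^14
Discount factor: (1.0693)^14 = 2.555018
Price = $100.00 / 2.555018 = $39.14

$39.14


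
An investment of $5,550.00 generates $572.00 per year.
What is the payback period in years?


Formula: Payback = investment / annual cash flow
Substituting: Payback = $5,550.00 / $572.00
Payback = 9.7028 years

9.7028 years


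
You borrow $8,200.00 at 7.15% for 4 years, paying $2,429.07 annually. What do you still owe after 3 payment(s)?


Formula: Balance = PV*(1+r)^k - PMT*((1+r)^k - 1)/r
Growth: (1 + 0.0715)^3 = 1.230202
Accumulated factor: ((1+r)^k - 1)/r = 3.219612
Balance = $8,200.00 * 1.230202 - $2,429.07 * 3.219612
Balance = $2,267.00

$2,267.00


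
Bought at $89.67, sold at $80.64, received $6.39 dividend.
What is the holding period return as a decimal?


Formula: HPR = (P1 - P0 + D) / P0
Gain: $80.64 - $89.67 + $6.39 = -$2.64
HPR = -$2.64 / $89.67 = -0.0294

-0.0294


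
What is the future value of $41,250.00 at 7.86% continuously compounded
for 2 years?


Formula: FV = P * e^(r*t)
Exponent: r*t = 0.0786 * 2 = 0.1572
e^(0.1572) = 1.17023
FV = $41,250.00 * 1.17023 = $48,271.97

$48,271.97


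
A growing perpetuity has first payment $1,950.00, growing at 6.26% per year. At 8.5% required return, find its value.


Formula: PV = C / (r - g)
Spread: r - g = 0.085 - 0.0626 = 0.0224
Substituting: PV = $1,950.00 / 0.0224
PV = $87,053.57

$87,053.57


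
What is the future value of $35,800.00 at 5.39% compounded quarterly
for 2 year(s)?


Formula: FV = P * (1 + r/m)^(m*t)
Period rate: r/m = 0.0539 / 4 = 0.013475
Total periods: m*t = 4 * 2 = 8
Growth factor: (1 + 0.013475)^8 = 1.113023
FV = $35,800.00 * 1.113023 = $39,846.24

$39,846.24


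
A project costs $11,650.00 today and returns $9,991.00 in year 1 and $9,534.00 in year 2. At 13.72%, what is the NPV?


Formula: NPV = C0 + C1/(1+r) + C2/(1+r)^2
Discount C1: $9,991.00 / (1 + 0.1372) = $8,785.61
Discount C2: $9,534.00 / (1 + 0.1372)^2 = $7,372.27
NPV = -$11,650.00 + $8,785.61 + $7,372.27 = $4,507.89

$4,507.89


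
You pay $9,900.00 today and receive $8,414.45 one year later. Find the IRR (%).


Formula: IRR = C1/C0 - 1
Substituting: IRR = $8,414.45 / $9,900.00 - 1
Ratio: 0.849944 - 1 = -0.150056
IRR = -15.0056%

-15.0056%


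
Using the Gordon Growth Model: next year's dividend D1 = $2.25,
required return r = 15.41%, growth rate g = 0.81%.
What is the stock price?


Formula: P = D1 / (r - g)
Spread: r - g = 0.1541 - 0.0081 = 0.146
Substituting: P = $2.25 / 0.146
P = $15.41

$15.41


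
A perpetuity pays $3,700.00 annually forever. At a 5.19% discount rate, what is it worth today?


Formula: PV = C / r
Substituting: PV = $3,700.00 / 0.0519
PV = $71,290.94

$71,290.94


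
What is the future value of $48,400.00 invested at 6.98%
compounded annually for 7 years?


Formula: FV = P * (1 + r)^n
Substituting: FV = $48,400.00 * (1 + 0.0698)^7
Growth factor: (1.0698)^7 = 1.603682
FV = $48,400.00 * 1.603682 = $77,618.19

$77,618.19


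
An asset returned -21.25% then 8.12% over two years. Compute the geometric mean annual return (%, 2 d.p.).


Formula: Geometric mean = ((1+r1)*(1+r2))^(1/2) - 1
Product: (1 + -0.2125) * (1 + 0.0812) = 0.7875 * 1.0812 = 0.851445
Square root: 0.851445^0.5 = 0.922738
Geometric mean = 0.922738 - 1 = -0.077262
As percentage: -7.73%

-7.73%


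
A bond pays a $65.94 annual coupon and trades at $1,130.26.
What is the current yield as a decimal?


Formula: Current yield = annual coupon / price
Substituting: CY = $65.94 / $1,130.26
CY = 0.058341

0.058341


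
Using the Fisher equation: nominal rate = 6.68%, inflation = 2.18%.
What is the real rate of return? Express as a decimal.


Formula: (1 + r_real) = (1 + r_nom) / (1 + inflation)
Substituting: (1 + r_real) = 1.0668 / 1.0218
(1 + r_real) = 1.04404
r_real = 1.04404 - 1 = 0.04404

0.04404


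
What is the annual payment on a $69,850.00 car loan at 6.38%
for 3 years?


Formula: PMT = PV * r / (1 - (1+r)^(-n))
Denominator: 1 - (1 + 0.0638)^(-3) = 0.169346
Numerator: $69,850.00 * 0.0638 = 4456.43
PMT = 4456.43 / 0.169346 = $26,315.50

$26,315.50


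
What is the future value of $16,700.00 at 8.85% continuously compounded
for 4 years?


Formula: FV = P * e^(r*t)
Exponent: r*t = 0.0885 * 4 = 0.354
e^(0.354) = 1.424755
FV = $16,700.00 * 1.424755 = $23,793.41

$23,793.41


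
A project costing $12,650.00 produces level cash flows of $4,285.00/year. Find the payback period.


Formula: Payback = investment / annual cash flow
Substituting: Payback = $12,650.00 / $4,285.00
Payback = 2.9522 years

2.9522 years


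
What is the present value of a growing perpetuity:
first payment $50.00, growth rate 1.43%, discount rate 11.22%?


Formula: PV = C / (r - g)
Spread: r - g = 0.1122 - 0.0143 = 0.0979
Substituting: PV = $50.00 / 0.0979
PV = $510.73

$510.73


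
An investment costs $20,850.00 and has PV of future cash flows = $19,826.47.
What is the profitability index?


Formula: PI = PV(cash flows) / initial investment
Substituting: PI = $19,826.47 / $20,850.00
PI = 0.9509

0.9509


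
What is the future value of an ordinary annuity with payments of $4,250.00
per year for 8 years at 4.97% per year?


Formula: FV = PMT * ((1+r)^n - 1) / r
Growth factor: (1 + 0.0497)^8 = 1.474082
Numerator: 1.474082 - 1 = 0.474082
FV = $4,250.00 * 0.474082 / 0.0497 = $40,540.19

$40,540.19


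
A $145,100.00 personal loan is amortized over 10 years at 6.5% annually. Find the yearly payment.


Formula: PMT = PV * r / (1 - (1+r)^(-n))
Denominator: 1 - (1 + 0.065)^(-10) = 0.467274
Numerator: $145,100.00 * 0.065 = 9431.5
PMT = 9431.5 / 0.467274 = $20,184.09

$20,184.09


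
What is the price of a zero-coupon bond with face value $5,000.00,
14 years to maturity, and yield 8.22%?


Formula: Price = FV / (1 + r)^n
Substituting: Price = $5,000.00 / (1 + 0.0822)^14
Discount factor: (1.0822)^14 = 3.022076
Price = $5,000.00 / 3.022076 = $1,654.49

$1,654.49


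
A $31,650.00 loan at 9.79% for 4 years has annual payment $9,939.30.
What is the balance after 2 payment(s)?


Formula: Balance = PV*(1+r)^k - PMT*((1+r)^k - 1)/r
Growth: (1 + 0.0979)^2 = 1.205384
Accumulated factor: ((1+r)^k - 1)/r = 2.0979
Balance = $31,650.00 * 1.205384 - $9,939.30 * 2.0979
Balance = $17,298.76

$17,298.76


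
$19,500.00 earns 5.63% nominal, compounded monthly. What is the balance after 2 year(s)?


Formula: FV = P * (1 + r/m)^(m*t)
Period rate: r/m = 0.0563 / 12 = 0.004692
Total periods: m*t = 12 * 2 = 24
Growth factor: (1 + 0.004692)^24 = 1.11889
FV = $19,500.00 * 1.11889 = $21,818.35

$21,818.35


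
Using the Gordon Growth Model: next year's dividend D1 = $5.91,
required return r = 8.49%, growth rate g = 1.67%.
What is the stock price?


Formula: P = D1 / (r - g)
Spread: r - g = 0.0849 - 0.0167 = 0.0682
Substituting: P = $5.91 / 0.0682
P = $86.66

$86.66


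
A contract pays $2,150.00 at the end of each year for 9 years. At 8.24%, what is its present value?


Formula: PV = PMT * (1 - (1+r)^(-n)) / r
Discount factor: (1 + 0.0824)^(-9) = 0.490354
Bracket: 1 - 0.490354 = 0.509646
PV = $2,150.00 * 0.509646 / 0.0824 = $13,297.80

$13,297.80


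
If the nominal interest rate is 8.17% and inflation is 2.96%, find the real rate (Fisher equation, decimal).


Formula: (1 + r_real) = (1 + r_nom) / (1 + inflation)
Substituting: (1 + r_real) = 1.0817 / 1.0296
(1 + r_real) = 1.050602
r_real = 1.050602 - 1 = 0.050602

0.050602


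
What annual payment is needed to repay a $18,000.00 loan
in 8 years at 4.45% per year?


Formula: PMT = PV * r / (1 - (1+r)^(-n))
Denominator: 1 - (1 + 0.0445)^(-8) = 0.294117
Numerator: $18,000.00 * 0.0445 = 801.0
PMT = 801.0 / 0.294117 = $2,723.40

$2,723.40


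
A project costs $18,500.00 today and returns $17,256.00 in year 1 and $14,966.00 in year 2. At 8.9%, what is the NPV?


Formula: NPV = C0 + C1/(1+r) + C2/(1+r)^2
Discount C1: $17,256.00 / (1 + 0.089) = $15,845.73
Discount C2: $14,966.00 / (1 + 0.089)^2 = $12,619.73
NPV = -$18,500.00 + $15,845.73 + $12,619.73 = $9,965.46

$9,965.46


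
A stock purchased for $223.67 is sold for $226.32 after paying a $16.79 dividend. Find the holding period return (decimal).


Formula: HPR = (P1 - P0 + D) / P0
Gain: $226.32 - $223.67 + $16.79 = $19.44
HPR = $19.44 / $223.67 = 0.0869

0.0869


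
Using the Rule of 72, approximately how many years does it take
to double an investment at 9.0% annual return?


Formula: Years ≈ 72 / r
Substituting: Years ≈ 72 / 9.0
Years ≈ 8.0

8.0 years


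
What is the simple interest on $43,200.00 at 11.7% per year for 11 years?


Formula: I = P * r * t
Substituting: I = $43,200.00 * 0.117 * 11
Step: I = $43,200.00 * 1.287
I = $55,598.40

$55,598.40


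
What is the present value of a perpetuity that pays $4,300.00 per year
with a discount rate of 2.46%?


Formula: PV = C / r
Substituting: PV = $4,300.00 / 0.0246
PV = $174,796.75

$174,796.75


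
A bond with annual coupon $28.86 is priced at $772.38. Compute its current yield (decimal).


Formula: Current yield = annual coupon / price
Substituting: CY = $28.86 / $772.38
CY = 0.037365

0.037365


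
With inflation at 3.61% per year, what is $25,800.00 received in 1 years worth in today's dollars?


Formula: Real value = nominal / (1 + inflation)^years
Price level: (1 + 0.0361)^1 = 1.0361
Real value = $25,800.00 / 1.0361 = $24,901.07

$24,901.07


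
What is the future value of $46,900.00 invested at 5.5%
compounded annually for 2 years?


Formula: FV = P * (1 + r)^n
Substituting: FV = $46,900.00 * (1 + 0.055)^2
Growth factor: (1.055)^2 = 1.113025
FV = $46,900.00 * 1.113025 = $52,200.87

$52,200.87


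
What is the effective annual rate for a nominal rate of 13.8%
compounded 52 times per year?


Formula: EAR = (1 + r/m)^m - 1
Period rate: r/m = 0.138 / 52 = 0.002654
Compounding: (1 + 0.002654)^52 = 1.147766
EAR = 1.147766 - 1 = 0.147766

0.147766


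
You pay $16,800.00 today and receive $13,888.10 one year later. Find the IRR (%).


Formula: IRR = C1/C0 - 1
Substituting: IRR = $13,888.10 / $16,800.00 - 1
Ratio: 0.826673 - 1 = -0.173327
IRR = -17.3327%

-17.3327%


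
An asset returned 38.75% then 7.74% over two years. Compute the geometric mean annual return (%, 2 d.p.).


Formula: Geometric mean = ((1+r1)*(1+r2))^(1/2) - 1
Product: (1 + 0.3875) * (1 + 0.0774) = 1.3875 * 1.0774 = 1.494892
Square root: 1.494892^0.5 = 1.222658
Geometric mean = 1.222658 - 1 = 0.222658
As percentage: 22.27%

22.27%


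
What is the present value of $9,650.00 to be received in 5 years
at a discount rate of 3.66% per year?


Formula: PV = FV / (1 + r)^n
Substituting: PV = $9,650.00 / (1 + 0.0366)^5
Discount factor: (1.0366)^5 = 1.196895
PV = $9,650.00 / 1.196895 = $8,062.53

$8,062.53


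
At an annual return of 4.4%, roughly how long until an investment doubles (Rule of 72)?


Formula: Years ≈ 72 / r
Substituting: Years ≈ 72 / 4.4
Years ≈ 16.4

16.4 years


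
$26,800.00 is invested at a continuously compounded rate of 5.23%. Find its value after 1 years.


Formula: FV = P * e^(r*t)
Exponent: r*t = 0.0523 * 1 = 0.0523
e^(0.0523) = 1.053692
FV = $26,800.00 * 1.053692 = $28,238.94

$28,238.94


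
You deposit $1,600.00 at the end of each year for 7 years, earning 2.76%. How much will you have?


Formula: FV = PMT * ((1+r)^n - 1) / r
Growth factor: (1 + 0.0276)^7 = 1.209953
Numerator: 1.209953 - 1 = 0.209953
FV = $1,600.00 * 0.209953 / 0.0276 = $12,171.22

$12,171.22


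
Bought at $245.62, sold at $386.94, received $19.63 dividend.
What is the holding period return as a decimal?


Formula: HPR = (P1 - P0 + D) / P0
Gain: $386.94 - $245.62 + $19.63 = $160.95
HPR = $160.95 / $245.62 = 0.6553

0.6553


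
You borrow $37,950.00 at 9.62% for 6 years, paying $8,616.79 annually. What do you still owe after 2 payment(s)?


Formula: Balance = PV*(1+r)^k - PMT*((1+r)^k - 1)/r
Growth: (1 + 0.0962)^2 = 1.201654
Accumulated factor: ((1+r)^k - 1)/r = 2.0962
Balance = $37,950.00 * 1.201654 - $8,616.79 * 2.0962
Balance = $27,540.27

$27,540.27


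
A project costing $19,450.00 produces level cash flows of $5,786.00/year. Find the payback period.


Formula: Payback = investment / annual cash flow
Substituting: Payback = $19,450.00 / $5,786.00
Payback = 3.3616 years

3.3616 years


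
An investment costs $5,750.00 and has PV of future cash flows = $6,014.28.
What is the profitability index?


Formula: PI = PV(cash flows) / initial investment
Substituting: PI = $6,014.28 / $5,750.00
PI = 1.046

1.046


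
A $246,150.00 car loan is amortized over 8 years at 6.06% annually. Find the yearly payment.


Formula: PMT = PV * r / (1 - (1+r)^(-n))
Denominator: 1 - (1 + 0.0606)^(-8) = 0.375422
Numerator: $246,150.00 * 0.0606 = 14916.69
PMT = 14916.69 / 0.375422 = $39,733.18

$39,733.18


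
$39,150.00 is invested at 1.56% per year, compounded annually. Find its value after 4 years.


Formula: FV = P * (1 + r)^n
Substituting: FV = $39,150.00 * (1 + 0.0156)^4
Growth factor: (1.0156)^4 = 1.063875
FV = $39,150.00 * 1.063875 = $41,650.72

$41,650.72


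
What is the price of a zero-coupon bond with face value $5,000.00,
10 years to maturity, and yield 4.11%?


Formula: Price = FV / (1 + r)^n
Substituting: Price = $5,000.00 / (1 + 0.0411)^10
Discount factor: (1.0411)^10 = 1.495975
Price = $5,000.00 / 1.495975 = $3,342.30

$3,342.30


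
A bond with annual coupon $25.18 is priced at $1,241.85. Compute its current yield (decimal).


Formula: Current yield = annual coupon / price
Substituting: CY = $25.18 / $1,241.85
CY = 0.020276

0.020276


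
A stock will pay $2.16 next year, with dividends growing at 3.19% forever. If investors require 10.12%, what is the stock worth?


Formula: P = D1 / (r - g)
Spread: r - g = 0.1012 - 0.0319 = 0.0693
Substituting: P = $2.16 / 0.0693
P = $31.17

$31.17


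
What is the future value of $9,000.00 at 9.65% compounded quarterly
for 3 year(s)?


Formula: FV = P * (1 + r/m)^(m*t)
Period rate: r/m = 0.0965 / 4 = 0.024125
Total periods: m*t = 4 * 3 = 12
Growth factor: (1 + 0.024125)^12 = 1.331176
FV = $9,000.00 * 1.331176 = $11,980.59

$11,980.59


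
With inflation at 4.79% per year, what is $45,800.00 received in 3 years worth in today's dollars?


Formula: Real value = nominal / (1 + inflation)^years
Price level: (1 + 0.0479)^3 = 1.150693
Real value = $45,800.00 / 1.150693 = $39,802.10

$39,802.10


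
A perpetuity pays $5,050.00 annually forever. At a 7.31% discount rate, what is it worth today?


Formula: PV = C / r
Substituting: PV = $5,050.00 / 0.0731
PV = $69,083.45

$69,083.45


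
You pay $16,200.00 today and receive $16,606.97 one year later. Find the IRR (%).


Formula: IRR = C1/C0 - 1
Substituting: IRR = $16,606.97 / $16,200.00 - 1
Ratio: 1.025122 - 1 = 0.025122
IRR = 2.5122%

2.5122%


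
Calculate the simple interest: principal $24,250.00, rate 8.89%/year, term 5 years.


Formula: I = P * r * t
Substituting: I = $24,250.00 * 0.0889 * 5
Step: I = $24,250.00 * 0.4445
I = $10,779.13

$10,779.13


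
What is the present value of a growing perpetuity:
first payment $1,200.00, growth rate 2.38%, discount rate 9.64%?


Formula: PV = C / (r - g)
Spread: r - g = 0.0964 - 0.0238 = 0.0726
Substituting: PV = $1,200.00 / 0.0726
PV = $16,528.93

$16,528.93


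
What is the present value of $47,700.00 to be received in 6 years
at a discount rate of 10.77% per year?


Formula: PV = FV / (1 + r)^n
Substituting: PV = $47,700.00 / (1 + 0.1077)^6
Discount factor: (1.1077)^6 = 1.847281
PV = $47,700.00 / 1.847281 = $25,821.74

$25,821.74


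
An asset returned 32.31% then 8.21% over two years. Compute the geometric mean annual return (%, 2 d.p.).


Formula: Geometric mean = ((1+r1)*(1+r2))^(1/2) - 1
Product: (1 + 0.3231) * (1 + 0.0821) = 1.3231 * 1.0821 = 1.431727
Square root: 1.431727^0.5 = 1.196548
Geometric mean = 1.196548 - 1 = 0.196548
As percentage: 19.65%

19.65%


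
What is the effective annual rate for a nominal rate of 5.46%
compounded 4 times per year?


Formula: EAR = (1 + r/m)^m - 1
Period rate: r/m = 0.0546 / 4 = 0.01365
Compounding: (1 + 0.01365)^4 = 1.055728
EAR = 1.055728 - 1 = 0.055728

0.055728


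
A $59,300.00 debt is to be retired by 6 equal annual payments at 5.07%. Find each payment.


Formula: PMT = PV * r / (1 - (1+r)^(-n))
Denominator: 1 - (1 + 0.0507)^(-6) = 0.256763
Numerator: $59,300.00 * 0.0507 = 3006.51
PMT = 3006.51 / 0.256763 = $11,709.30

$11,709.30


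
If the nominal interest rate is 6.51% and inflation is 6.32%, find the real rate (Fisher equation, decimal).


Formula: (1 + r_real) = (1 + r_nom) / (1 + inflation)
Substituting: (1 + r_real) = 1.0651 / 1.0632
(1 + r_real) = 1.001787
r_real = 1.001787 - 1 = 0.001787

0.001787


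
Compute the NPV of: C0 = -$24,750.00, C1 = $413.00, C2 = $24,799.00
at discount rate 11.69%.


Formula: NPV = C0 + C1/(1+r) + C2/(1+r)^2
Discount C1: $413.00 / (1 + 0.1169) = $369.77
Discount C2: $24,799.00 / (1 + 0.1169)^2 = $19,879.51
NPV = -$24,750.00 + $369.77 + $19,879.51 = -$4,500.72

-$4,500.72


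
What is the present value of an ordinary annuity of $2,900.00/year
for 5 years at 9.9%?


Formula: PV = PMT * (1 - (1+r)^(-n)) / r
Discount factor: (1 + 0.099)^(-5) = 0.623751
Bracket: 1 - 0.623751 = 0.376249
PV = $2,900.00 * 0.376249 / 0.099 = $11,021.42

$11,021.42


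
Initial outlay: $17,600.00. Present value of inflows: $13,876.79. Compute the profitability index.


Formula: PI = PV(cash flows) / initial investment
Substituting: PI = $13,876.79 / $17,600.00
PI = 0.7885

0.7885


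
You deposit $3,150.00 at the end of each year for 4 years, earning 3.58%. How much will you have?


Formula: FV = PMT * ((1+r)^n - 1) / r
Growth factor: (1 + 0.0358)^4 = 1.151075
Numerator: 1.151075 - 1 = 0.151075
FV = $3,150.00 * 0.151075 / 0.0358 = $13,292.91

$13,292.91


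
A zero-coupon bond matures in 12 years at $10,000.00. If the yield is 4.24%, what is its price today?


Formula: Price = FV / (1 + r)^n
Substituting: Price = $10,000.00 / (1 + 0.0424)^12
Discount factor: (1.0424)^12 = 1.645936
Price = $10,000.00 / 1.645936 = $6,075.57

$6,075.57


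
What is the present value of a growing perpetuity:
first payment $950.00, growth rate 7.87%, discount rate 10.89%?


Formula: PV = C / (r - g)
Spread: r - g = 0.1089 - 0.0787 = 0.0302
Substituting: PV = $950.00 / 0.0302
PV = $31,456.95

$31,456.95


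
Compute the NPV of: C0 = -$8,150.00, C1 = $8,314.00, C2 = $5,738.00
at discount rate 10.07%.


Formula: NPV = C0 + C1/(1+r) + C2/(1+r)^2
Discount C1: $8,314.00 / (1 + 0.1007) = $7,553.38
Discount C2: $5,738.00 / (1 + 0.1007)^2 = $4,736.12
NPV = -$8,150.00 + $7,553.38 + $4,736.12 = $4,139.49

$4,139.49


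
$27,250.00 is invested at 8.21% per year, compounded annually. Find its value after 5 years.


Formula: FV = P * (1 + r)^n
Substituting: FV = $27,250.00 * (1 + 0.0821)^5
Growth factor: (1.0821)^5 = 1.483669
FV = $27,250.00 * 1.483669 = $40,429.98

$40,429.98


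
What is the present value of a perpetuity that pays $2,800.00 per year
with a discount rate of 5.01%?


Formula: PV = C / r
Substituting: PV = $2,800.00 / 0.0501
PV = $55,888.22

$55,888.22


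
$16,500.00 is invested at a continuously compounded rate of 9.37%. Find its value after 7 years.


Formula: FV = P * e^(r*t)
Exponent: r*t = 0.0937 * 7 = 0.6559
e^(0.6559) = 1.926876
FV = $16,500.00 * 1.926876 = $31,793.45

$31,793.45


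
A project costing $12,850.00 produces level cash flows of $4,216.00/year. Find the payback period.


Formula: Payback = investment / annual cash flow
Substituting: Payback = $12,850.00 / $4,216.00
Payback = 3.0479 years

3.0479 years


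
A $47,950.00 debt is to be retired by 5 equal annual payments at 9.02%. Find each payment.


Formula: PMT = PV * r / (1 - (1+r)^(-n))
Denominator: 1 - (1 + 0.0902)^(-5) = 0.350665
Numerator: $47,950.00 * 0.0902 = 4325.09
PMT = 4325.09 / 0.350665 = $12,333.98

$12,333.98


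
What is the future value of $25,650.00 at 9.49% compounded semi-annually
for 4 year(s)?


Formula: FV = P * (1 + r/m)^(m*t)
Period rate: r/m = 0.0949 / 2 = 0.04745
Total periods: m*t = 2 * 4 = 8
Growth factor: (1 + 0.04745)^8 = 1.448993
FV = $25,650.00 * 1.448993 = $37,166.68

$37,166.68


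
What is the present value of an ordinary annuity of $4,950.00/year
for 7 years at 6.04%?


Formula: PV = PMT * (1 - (1+r)^(-n)) / r
Discount factor: (1 + 0.0604)^(-7) = 0.663303
Bracket: 1 - 0.663303 = 0.336697
PV = $4,950.00 * 0.336697 / 0.0604 = $27,593.54

$27,593.54


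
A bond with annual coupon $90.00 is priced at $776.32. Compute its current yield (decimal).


Formula: Current yield = annual coupon / price
Substituting: CY = $90.00 / $776.32
CY = 0.115932

0.115932


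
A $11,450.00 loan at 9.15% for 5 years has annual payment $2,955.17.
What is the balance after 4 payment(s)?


Formula: Balance = PV*(1+r)^k - PMT*((1+r)^k - 1)/r
Growth: (1 + 0.0915)^4 = 1.419368
Accumulated factor: ((1+r)^k - 1)/r = 4.583255
Balance = $11,450.00 * 1.419368 - $2,955.17 * 4.583255
Balance = $2,707.46

$2,707.46


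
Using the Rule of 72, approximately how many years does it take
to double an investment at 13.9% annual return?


Formula: Years ≈ 72 / r
Substituting: Years ≈ 72 / 13.9
Years ≈ 5.2

5.2 years


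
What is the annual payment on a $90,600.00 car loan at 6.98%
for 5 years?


Formula: PMT = PV * r / (1 - (1+r)^(-n))
Denominator: 1 - (1 + 0.0698)^(-5) = 0.286347
Numerator: $90,600.00 * 0.0698 = 6323.88
PMT = 6323.88 / 0.286347 = $22,084.67

$22,084.67


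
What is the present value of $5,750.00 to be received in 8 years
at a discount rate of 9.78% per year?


Formula: PV = FV / (1 + r)^n
Substituting: PV = $5,750.00 / (1 + 0.0978)^8
Discount factor: (1.0978)^8 = 2.109531
PV = $5,750.00 / 2.109531 = $2,725.72

$2,725.72


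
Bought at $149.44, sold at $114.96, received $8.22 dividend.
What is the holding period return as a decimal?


Formula: HPR = (P1 - P0 + D) / P0
Gain: $114.96 - $149.44 + $8.22 = -$26.26
HPR = -$26.26 / $149.44 = -0.1757

-0.1757


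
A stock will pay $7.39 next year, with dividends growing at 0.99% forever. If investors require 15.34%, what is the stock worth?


Formula: P = D1 / (r - g)
Spread: r - g = 0.1534 - 0.0099 = 0.1435
Substituting: P = $7.39 / 0.1435
P = $51.50

$51.50


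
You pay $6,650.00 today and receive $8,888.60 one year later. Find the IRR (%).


Formula: IRR = C1/C0 - 1
Substituting: IRR = $8,888.60 / $6,650.00 - 1
Ratio: 1.336632 - 1 = 0.336632
IRR = 33.6632%

33.6632%


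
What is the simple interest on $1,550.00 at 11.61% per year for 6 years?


Formula: I = P * r * t
Substituting: I = $1,550.00 * 0.1161 * 6
Step: I = $1,550.00 * 0.6966
I = $1,079.73

$1,079.73


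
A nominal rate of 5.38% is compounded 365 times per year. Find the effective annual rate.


Formula: EAR = (1 + r/m)^m - 1
Period rate: r/m = 0.0538 / 365 = 0.000147
Compounding: (1 + 0.000147)^365 = 1.055269
EAR = 1.055269 - 1 = 0.055269

0.055269


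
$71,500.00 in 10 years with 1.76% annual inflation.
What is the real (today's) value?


Formula: Real value = nominal / (1 + inflation)^years
Price level: (1 + 0.0176)^10 = 1.190614
Real value = $71,500.00 / 1.190614 = $60,053.05

$60,053.05


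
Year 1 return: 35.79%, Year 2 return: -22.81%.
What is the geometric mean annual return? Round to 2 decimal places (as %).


Formula: Geometric mean = ((1+r1)*(1+r2))^(1/2) - 1
Product: (1 + 0.3579) * (1 + -0.2281) = 1.3579 * 0.7719 = 1.048163
Square root: 1.048163^0.5 = 1.023798
Geometric mean = 1.023798 - 1 = 0.023798
As percentage: 2.38%

2.38%


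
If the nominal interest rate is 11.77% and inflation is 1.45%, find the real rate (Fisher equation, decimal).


Formula: (1 + r_real) = (1 + r_nom) / (1 + inflation)
Substituting: (1 + r_real) = 1.1177 / 1.0145
(1 + r_real) = 1.101725
r_real = 1.101725 - 1 = 0.101725

0.101725


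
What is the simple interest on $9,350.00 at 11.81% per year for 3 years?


Formula: I = P * r * t
Substituting: I = $9,350.00 * 0.1181 * 3
Step: I = $9,350.00 * 0.3543
I = $3,312.71

$3,312.71


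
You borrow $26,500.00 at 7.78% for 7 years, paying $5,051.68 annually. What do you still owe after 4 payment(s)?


Formula: Balance = PV*(1+r)^k - PMT*((1+r)^k - 1)/r
Growth: (1 + 0.0778)^4 = 1.349437
Accumulated factor: ((1+r)^k - 1)/r = 4.491482
Balance = $26,500.00 * 1.349437 - $5,051.68 * 4.491482
Balance = $13,070.56

$13,070.56


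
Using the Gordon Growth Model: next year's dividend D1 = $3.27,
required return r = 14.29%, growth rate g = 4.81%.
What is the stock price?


Formula: P = D1 / (r - g)
Spread: r - g = 0.1429 - 0.0481 = 0.0948
Substituting: P = $3.27 / 0.0948
P = $34.49

$34.49


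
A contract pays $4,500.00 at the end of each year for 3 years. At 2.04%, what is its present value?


Formula: PV = PMT * (1 - (1+r)^(-n)) / r
Discount factor: (1 + 0.0204)^(-3) = 0.941215
Bracket: 1 - 0.941215 = 0.058785
PV = $4,500.00 * 0.058785 / 0.0204 = $12,967.37

$12,967.37


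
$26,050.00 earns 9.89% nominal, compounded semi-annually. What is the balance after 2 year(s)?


Formula: FV = P * (1 + r/m)^(m*t)
Period rate: r/m = 0.0989 / 2 = 0.04945
Total periods: m*t = 2 * 2 = 4
Growth factor: (1 + 0.04945)^4 = 1.212961
FV = $26,050.00 * 1.212961 = $31,597.65

$31,597.65


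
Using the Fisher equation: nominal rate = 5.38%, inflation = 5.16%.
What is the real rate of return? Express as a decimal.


Formula: (1 + r_real) = (1 + r_nom) / (1 + inflation)
Substituting: (1 + r_real) = 1.0538 / 1.0516
(1 + r_real) = 1.002092
r_real = 1.002092 - 1 = 0.002092

0.002092


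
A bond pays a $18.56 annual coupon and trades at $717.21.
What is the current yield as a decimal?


Formula: Current yield = annual coupon / price
Substituting: CY = $18.56 / $717.21
CY = 0.025878

0.025878


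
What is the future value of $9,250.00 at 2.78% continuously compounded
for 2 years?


Formula: FV = P * e^(r*t)
Exponent: r*t = 0.0278 * 2 = 0.0556
e^(0.0556) = 1.057175
FV = $9,250.00 * 1.057175 = $9,778.87

$9,778.87


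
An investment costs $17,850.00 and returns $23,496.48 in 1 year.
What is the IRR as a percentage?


Formula: IRR = C1/C0 - 1
Substituting: IRR = $23,496.48 / $17,850.00 - 1
Ratio: 1.316329 - 1 = 0.316329
IRR = 31.6329%

31.6329%


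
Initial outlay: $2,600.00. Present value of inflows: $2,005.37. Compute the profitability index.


Formula: PI = PV(cash flows) / initial investment
Substituting: PI = $2,005.37 / $2,600.00
PI = 0.7713

0.7713


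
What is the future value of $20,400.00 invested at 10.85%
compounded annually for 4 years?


Formula: FV = P * (1 + r)^n
Substituting: FV = $20,400.00 * (1 + 0.1085)^4
Growth factor: (1.1085)^4 = 1.509881
FV = $20,400.00 * 1.509881 = $30,801.58

$30,801.58


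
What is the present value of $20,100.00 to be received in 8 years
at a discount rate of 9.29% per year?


Formula: PV = FV / (1 + r)^n
Substituting: PV = $20,100.00 / (1 + 0.0929)^8
Discount factor: (1.0929)^8 = 2.03537
PV = $20,100.00 / 2.03537 = $9,875.35

$9,875.35


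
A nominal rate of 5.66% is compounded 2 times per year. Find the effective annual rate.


Formula: EAR = (1 + r/m)^m - 1
Period rate: r/m = 0.0566 / 2 = 0.0283
Compounding: (1 + 0.0283)^2 = 1.057401
EAR = 1.057401 - 1 = 0.057401

0.057401


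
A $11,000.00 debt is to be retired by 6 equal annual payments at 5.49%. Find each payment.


Formula: PMT = PV * r / (1 - (1+r)^(-n))
Denominator: 1 - (1 + 0.0549)^(-6) = 0.274342
Numerator: $11,000.00 * 0.0549 = 603.9
PMT = 603.9 / 0.274342 = $2,201.27

$2,201.27


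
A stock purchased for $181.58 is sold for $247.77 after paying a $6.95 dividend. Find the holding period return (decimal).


Formula: HPR = (P1 - P0 + D) / P0
Gain: $247.77 - $181.58 + $6.95 = $73.14
HPR = $73.14 / $181.58 = 0.4028

0.4028


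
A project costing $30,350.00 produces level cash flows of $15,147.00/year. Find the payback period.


Formula: Payback = investment / annual cash flow
Substituting: Payback = $30,350.00 / $15,147.00
Payback = 2.0037 years

2.0037 years


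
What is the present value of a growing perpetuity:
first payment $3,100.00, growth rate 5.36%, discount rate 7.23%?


Formula: PV = C / (r - g)
Spread: r - g = 0.0723 - 0.0536 = 0.0187
Substituting: PV = $3,100.00 / 0.0187
PV = $165,775.40

$165,775.40


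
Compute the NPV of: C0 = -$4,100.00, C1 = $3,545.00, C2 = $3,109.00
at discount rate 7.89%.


Formula: NPV = C0 + C1/(1+r) + C2/(1+r)^2
Discount C1: $3,545.00 / (1 + 0.0789) = $3,285.75
Discount C2: $3,109.00 / (1 + 0.0789)^2 = $2,670.90
NPV = -$4,100.00 + $3,285.75 + $2,670.90 = $1,856.66

$1,856.66


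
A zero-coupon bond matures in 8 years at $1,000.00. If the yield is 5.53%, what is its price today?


Formula: Price = FV / (1 + r)^n
Substituting: Price = $1,000.00 / (1 + 0.0553)^8
Discount factor: (1.0553)^8 = 1.538181
Price = $1,000.00 / 1.538181 = $650.12

$650.12


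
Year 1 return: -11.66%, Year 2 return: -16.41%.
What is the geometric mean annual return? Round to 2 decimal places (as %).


Formula: Geometric mean = ((1+r1)*(1+r2))^(1/2) - 1
Product: (1 + -0.1166) * (1 + -0.1641) = 0.8834 * 0.8359 = 0.738434
Square root: 0.738434^0.5 = 0.859322
Geometric mean = 0.859322 - 1 = -0.140678
As percentage: -14.07%

-14.07%


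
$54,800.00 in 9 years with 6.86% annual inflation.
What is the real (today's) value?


Formula: Real value = nominal / (1 + inflation)^years
Price level: (1 + 0.0686)^9 = 1.816923
Real value = $54,800.00 / 1.816923 = $30,160.88

$30,160.88


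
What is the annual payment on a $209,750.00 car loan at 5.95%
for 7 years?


Formula: PMT = PV * r / (1 - (1+r)^(-n))
Denominator: 1 - (1 + 0.0595)^(-7) = 0.332743
Numerator: $209,750.00 * 0.0595 = 12480.125
PMT = 12480.125 / 0.332743 = $37,506.82

$37,506.82


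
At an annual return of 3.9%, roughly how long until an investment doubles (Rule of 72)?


Formula: Years ≈ 72 / r
Substituting: Years ≈ 72 / 3.9
Years ≈ 18.5

18.5 years


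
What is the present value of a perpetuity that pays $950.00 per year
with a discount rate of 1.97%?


Formula: PV = C / r
Substituting: PV = $950.00 / 0.0197
PV = $48,223.35

$48,223.35


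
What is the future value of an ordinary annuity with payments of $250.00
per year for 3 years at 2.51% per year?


Formula: FV = PMT * ((1+r)^n - 1) / r
Growth factor: (1 + 0.0251)^3 = 1.077206
Numerator: 1.077206 - 1 = 0.077206
FV = $250.00 * 0.077206 / 0.0251 = $768.98

$768.98


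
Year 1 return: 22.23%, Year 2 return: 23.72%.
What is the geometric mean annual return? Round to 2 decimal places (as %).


Formula: Geometric mean = ((1+r1)*(1+r2))^(1/2) - 1
Product: (1 + 0.2223) * (1 + 0.2372) = 1.2223 * 1.2372 = 1.51223
Square root: 1.51223^0.5 = 1.229727
Geometric mean = 1.229727 - 1 = 0.229727
As percentage: 22.97%

22.97%


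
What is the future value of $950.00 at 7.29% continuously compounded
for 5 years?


Formula: FV = P * e^(r*t)
Exponent: r*t = 0.0729 * 5 = 0.3645
e^(0.3645) = 1.439794
FV = $950.00 * 1.439794 = $1,367.80

$1,367.80


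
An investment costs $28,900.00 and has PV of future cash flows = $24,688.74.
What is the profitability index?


Formula: PI = PV(cash flows) / initial investment
Substituting: PI = $24,688.74 / $28,900.00
PI = 0.8543

0.8543


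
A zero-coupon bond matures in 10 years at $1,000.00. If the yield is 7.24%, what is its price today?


Formula: Price = FV / (1 + r)^n
Substituting: Price = $1,000.00 / (1 + 0.0724)^10
Discount factor: (1.0724)^10 = 2.011722
Price = $1,000.00 / 2.011722 = $497.09

$497.09


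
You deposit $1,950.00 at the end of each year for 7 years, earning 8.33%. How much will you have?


Formula: FV = PMT * ((1+r)^n - 1) / r
Growth factor: (1 + 0.0833)^7 = 1.750819
Numerator: 1.750819 - 1 = 0.750819
FV = $1,950.00 * 0.750819 / 0.0833 = $17,576.19

$17,576.19


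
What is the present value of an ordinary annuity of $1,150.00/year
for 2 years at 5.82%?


Formula: PV = PMT * (1 - (1+r)^(-n)) / r
Discount factor: (1 + 0.0582)^(-2) = 0.893027
Bracket: 1 - 0.893027 = 0.106973
PV = $1,150.00 * 0.106973 / 0.0582 = $2,113.73

$2,113.73


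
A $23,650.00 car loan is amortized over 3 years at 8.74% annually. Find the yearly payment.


Formula: PMT = PV * r / (1 - (1+r)^(-n))
Denominator: 1 - (1 + 0.0874)^(-3) = 0.222264
Numerator: $23,650.00 * 0.0874 = 2067.01
PMT = 2067.01 / 0.222264 = $9,299.78

$9,299.78


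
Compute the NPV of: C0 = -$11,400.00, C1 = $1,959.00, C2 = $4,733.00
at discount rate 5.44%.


Formula: NPV = C0 + C1/(1+r) + C2/(1+r)^2
Discount C1: $1,959.00 / (1 + 0.0544) = $1,857.93
Discount C2: $4,733.00 / (1 + 0.0544)^2 = $4,257.22
NPV = -$11,400.00 + $1,857.93 + $4,257.22 = -$5,284.86

-$5,284.86


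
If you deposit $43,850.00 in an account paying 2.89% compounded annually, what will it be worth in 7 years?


Formula: FV = P * (1 + r)^n
Substituting: FV = $43,850.00 * (1 + 0.0289)^7
Growth factor: (1.0289)^7 = 1.220709
FV = $43,850.00 * 1.220709 = $53,528.09

$53,528.09


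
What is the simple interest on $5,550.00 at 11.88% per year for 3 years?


Formula: I = P * r * t
Substituting: I = $5,550.00 * 0.1188 * 3
Step: I = $5,550.00 * 0.3564
I = $1,978.02

$1,978.02


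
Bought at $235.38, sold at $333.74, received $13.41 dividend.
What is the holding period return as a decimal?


Formula: HPR = (P1 - P0 + D) / P0
Gain: $333.74 - $235.38 + $13.41 = $111.77
HPR = $111.77 / $235.38 = 0.4748

0.4748


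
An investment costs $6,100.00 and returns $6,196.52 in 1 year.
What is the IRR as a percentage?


Formula: IRR = C1/C0 - 1
Substituting: IRR = $6,196.52 / $6,100.00 - 1
Ratio: 1.015823 - 1 = 0.015823
IRR = 1.5823%

1.5823%


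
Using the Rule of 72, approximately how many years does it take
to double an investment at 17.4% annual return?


Formula: Years ≈ 72 / r
Substituting: Years ≈ 72 / 17.4
Years ≈ 4.1

4.1 years


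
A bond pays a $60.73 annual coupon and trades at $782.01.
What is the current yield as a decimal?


Formula: Current yield = annual coupon / price
Substituting: CY = $60.73 / $782.01
CY = 0.077659

0.077659


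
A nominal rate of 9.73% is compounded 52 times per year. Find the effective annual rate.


Formula: EAR = (1 + r/m)^m - 1
Period rate: r/m = 0.0973 / 52 = 0.001871
Compounding: (1 + 0.001871)^52 = 1.102091
EAR = 1.102091 - 1 = 0.102091

0.102091


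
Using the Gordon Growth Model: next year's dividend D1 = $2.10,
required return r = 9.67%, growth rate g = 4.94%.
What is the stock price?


Formula: P = D1 / (r - g)
Spread: r - g = 0.0967 - 0.0494 = 0.0473
Substituting: P = $2.10 / 0.0473
P = $44.40

$44.40


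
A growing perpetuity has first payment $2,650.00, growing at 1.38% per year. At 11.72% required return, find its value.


Formula: PV = C / (r - g)
Spread: r - g = 0.1172 - 0.0138 = 0.1034
Substituting: PV = $2,650.00 / 0.1034
PV = $25,628.63

$25,628.63


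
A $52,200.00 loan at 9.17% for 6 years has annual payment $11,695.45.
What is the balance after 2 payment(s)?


Formula: Balance = PV*(1+r)^k - PMT*((1+r)^k - 1)/r
Growth: (1 + 0.0917)^2 = 1.191809
Accumulated factor: ((1+r)^k - 1)/r = 2.0917
Balance = $52,200.00 * 1.191809 - $11,695.45 * 2.0917
Balance = $37,749.05

$37,749.05


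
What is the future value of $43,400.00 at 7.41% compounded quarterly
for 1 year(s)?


Formula: FV = P * (1 + r/m)^(m*t)
Period rate: r/m = 0.0741 / 4 = 0.018525
Total periods: m*t = 4 * 1 = 4
Growth factor: (1 + 0.018525)^4 = 1.076185
FV = $43,400.00 * 1.076185 = $46,706.41

$46,706.41


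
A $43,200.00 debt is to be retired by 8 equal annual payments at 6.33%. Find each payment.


Formula: PMT = PV * r / (1 - (1+r)^(-n))
Denominator: 1 - (1 + 0.0633)^(-8) = 0.387997
Numerator: $43,200.00 * 0.0633 = 2734.56
PMT = 2734.56 / 0.387997 = $7,047.89

$7,047.89


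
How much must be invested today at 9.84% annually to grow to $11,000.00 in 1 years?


Formula: PV = FV / (1 + r)^n
Substituting: PV = $11,000.00 / (1 + 0.0984)^1
Discount factor: (1.0984)^1 = 1.0984
PV = $11,000.00 / 1.0984 = $10,014.57

$10,014.57


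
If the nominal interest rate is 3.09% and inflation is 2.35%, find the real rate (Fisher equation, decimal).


Formula: (1 + r_real) = (1 + r_nom) / (1 + inflation)
Substituting: (1 + r_real) = 1.0309 / 1.0235
(1 + r_real) = 1.00723
r_real = 1.00723 - 1 = 0.00723

0.00723


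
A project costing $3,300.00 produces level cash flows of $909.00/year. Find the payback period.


Formula: Payback = investment / annual cash flow
Substituting: Payback = $3,300.00 / $909.00
Payback = 3.6304 years

3.6304 years


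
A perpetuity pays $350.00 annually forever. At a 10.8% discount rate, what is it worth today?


Formula: PV = C / r
Substituting: PV = $350.00 / 0.108
PV = $3,240.74

$3,240.74


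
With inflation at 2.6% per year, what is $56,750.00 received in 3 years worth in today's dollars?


Formula: Real value = nominal / (1 + inflation)^years
Price level: (1 + 0.026)^3 = 1.080046
Real value = $56,750.00 / 1.080046 = $52,544.08

$52,544.08


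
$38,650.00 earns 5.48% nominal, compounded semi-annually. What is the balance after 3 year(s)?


Formula: FV = P * (1 + r/m)^(m*t)
Period rate: r/m = 0.0548 / 2 = 0.0274
Total periods: m*t = 2 * 3 = 6
Growth factor: (1 + 0.0274)^6 = 1.176081
FV = $38,650.00 * 1.176081 = $45,455.54

$45,455.54


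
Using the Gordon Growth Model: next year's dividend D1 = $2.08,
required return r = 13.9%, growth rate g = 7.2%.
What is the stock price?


Formula: P = D1 / (r - g)
Spread: r - g = 0.139 - 0.072 = 0.067
Substituting: P = $2.08 / 0.067
P = $31.04

$31.04


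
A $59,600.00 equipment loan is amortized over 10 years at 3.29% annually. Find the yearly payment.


Formula: PMT = PV * r / (1 - (1+r)^(-n))
Denominator: 1 - (1 + 0.0329)^(-10) = 0.276535
Numerator: $59,600.00 * 0.0329 = 1960.84
PMT = 1960.84 / 0.276535 = $7,090.74

$7,090.74


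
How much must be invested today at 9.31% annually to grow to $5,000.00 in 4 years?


Formula: PV = FV / (1 + r)^n
Substituting: PV = $5,000.00 / (1 + 0.0931)^4
Discount factor: (1.0931)^4 = 1.427709
PV = $5,000.00 / 1.427709 = $3,502.12

$3,502.12


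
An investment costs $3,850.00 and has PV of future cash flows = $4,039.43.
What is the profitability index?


Formula: PI = PV(cash flows) / initial investment
Substituting: PI = $4,039.43 / $3,850.00
PI = 1.0492

1.0492


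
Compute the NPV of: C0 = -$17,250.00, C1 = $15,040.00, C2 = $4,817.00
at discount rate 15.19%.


Formula: NPV = C0 + C1/(1+r) + C2/(1+r)^2
Discount C1: $15,040.00 / (1 + 0.1519) = $13,056.69
Discount C2: $4,817.00 / (1 + 0.1519)^2 = $3,630.34
NPV = -$17,250.00 + $13,056.69 + $3,630.34 = -$562.97

-$562.97


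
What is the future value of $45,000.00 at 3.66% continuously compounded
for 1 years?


Formula: FV = P * e^(r*t)
Exponent: r*t = 0.0366 * 1 = 0.0366
e^(0.0366) = 1.037278
FV = $45,000.00 * 1.037278 = $46,677.51

$46,677.51


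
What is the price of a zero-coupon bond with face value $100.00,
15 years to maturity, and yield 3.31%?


Formula: Price = FV / (1 + r)^n
Substituting: Price = $100.00 / (1 + 0.0331)^15
Discount factor: (1.0331)^15 = 1.629804
Price = $100.00 / 1.629804 = $61.36

$61.36


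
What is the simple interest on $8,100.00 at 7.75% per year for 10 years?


Formula: I = P * r * t
Substituting: I = $8,100.00 * 0.0775 * 10
Step: I = $8,100.00 * 0.775
I = $6,277.50

$6,277.50


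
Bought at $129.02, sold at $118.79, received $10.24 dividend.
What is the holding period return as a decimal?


Formula: HPR = (P1 - P0 + D) / P0
Gain: $118.79 - $129.02 + $10.24 = $0.01
HPR = $0.01 / $129.02 = 0.0001

0.0001
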